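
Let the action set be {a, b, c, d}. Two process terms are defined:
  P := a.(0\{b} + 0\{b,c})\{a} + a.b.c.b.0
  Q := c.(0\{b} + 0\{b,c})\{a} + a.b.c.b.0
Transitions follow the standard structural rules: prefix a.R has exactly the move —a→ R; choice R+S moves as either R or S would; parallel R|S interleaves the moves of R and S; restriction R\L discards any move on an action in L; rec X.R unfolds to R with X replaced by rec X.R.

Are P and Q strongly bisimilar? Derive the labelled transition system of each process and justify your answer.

NO

Reachable graph of P (6 states):
  s0 = a.(0\{b} + 0\{b,c})\{a} + a.b.c.b.0 → ··a··> s1, ··a··> s2
  s1 = (0\{b} + 0\{b,c})\{a} → ∅
  s2 = b.c.b.0 → ··b··> s3
  s3 = c.b.0 → ··c··> s4
  s4 = b.0 → ··b··> s5
  s5 = 0 → ∅
Reachable graph of Q (6 states):
  t0 = c.(0\{b} + 0\{b,c})\{a} + a.b.c.b.0 → ··a··> t1, ··c··> t2
  t1 = b.c.b.0 → ··b··> t3
  t2 = (0\{b} + 0\{b,c})\{a} → ∅
  t3 = c.b.0 → ··c··> t4
  t4 = b.0 → ··b··> t5
  t5 = 0 → ∅
Partition-refinement fixed point:
  B0 = {s0}
  B1 = {s1, s5, t2, t5}
  B2 = {s2, t1}
  B3 = {s3, t3}
  B4 = {s4, t4}
  B5 = {t0}
s0 ∈ B0, t0 ∈ B5 → different blocks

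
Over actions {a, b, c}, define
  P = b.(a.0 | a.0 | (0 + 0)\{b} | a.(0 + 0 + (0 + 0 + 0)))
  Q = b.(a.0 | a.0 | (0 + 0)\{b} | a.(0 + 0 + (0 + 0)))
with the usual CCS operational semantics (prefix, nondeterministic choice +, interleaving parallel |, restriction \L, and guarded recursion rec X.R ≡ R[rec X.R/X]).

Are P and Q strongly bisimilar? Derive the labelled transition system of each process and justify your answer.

bisimilar

P's transition system — 9 states:
  s0 = b.(a.0 | a.0 | (0 + 0)\{b} | a.(0 + 0 + (0 + 0 + 0))) has moves =b=> s1
  s1 = a.0 | a.0 | (0 + 0)\{b} | a.(0 + 0 + (0 + 0 + 0)) has moves =a=> s2, =a=> s3, =a=> s4
  s2 = 0 | a.0 | (0 + 0)\{b} | a.(0 + 0 + (0 + 0 + 0)) has moves =a=> s5, =a=> s6
  s3 = a.0 | 0 | (0 + 0)\{b} | a.(0 + 0 + (0 + 0 + 0)) has moves =a=> s5, =a=> s7
  s4 = a.0 | a.0 | (0 + 0)\{b} | (0 + 0 + (0 + 0 + 0)) has moves =a=> s6, =a=> s7
  s5 = 0 | 0 | (0 + 0)\{b} | a.(0 + 0 + (0 + 0 + 0)) has moves =a=> s8
  s6 = 0 | a.0 | (0 + 0)\{b} | (0 + 0 + (0 + 0 + 0)) has moves =a=> s8
  s7 = a.0 | 0 | (0 + 0)\{b} | (0 + 0 + (0 + 0 + 0)) has moves =a=> s8
  s8 = 0 | 0 | (0 + 0)\{b} | (0 + 0 + (0 + 0 + 0)) has moves deadlocked
Q's transition system — 9 states:
  t0 = b.(a.0 | a.0 | (0 + 0)\{b} | a.(0 + 0 + (0 + 0))) has moves =b=> t1
  t1 = a.0 | a.0 | (0 + 0)\{b} | a.(0 + 0 + (0 + 0)) has moves =a=> t2, =a=> t3, =a=> t4
  t2 = 0 | a.0 | (0 + 0)\{b} | a.(0 + 0 + (0 + 0)) has moves =a=> t5, =a=> t6
  t3 = a.0 | 0 | (0 + 0)\{b} | a.(0 + 0 + (0 + 0)) has moves =a=> t5, =a=> t7
  t4 = a.0 | a.0 | (0 + 0)\{b} | (0 + 0 + (0 + 0)) has moves =a=> t6, =a=> t7
  t5 = 0 | 0 | (0 + 0)\{b} | a.(0 + 0 + (0 + 0)) has moves =a=> t8
  t6 = 0 | a.0 | (0 + 0)\{b} | (0 + 0 + (0 + 0)) has moves =a=> t8
  t7 = a.0 | 0 | (0 + 0)\{b} | (0 + 0 + (0 + 0)) has moves =a=> t8
  t8 = 0 | 0 | (0 + 0)\{b} | (0 + 0 + (0 + 0)) has moves deadlocked
Partition-refinement fixed point:
  B0 = {s0, t0}
  B1 = {s1, t1}
  B2 = {s2, s3, s4, t2, t3, t4}
  B3 = {s5, s6, s7, t5, t6, t7}
  B4 = {s8, t8}
s0 ∈ B0, t0 ∈ B0 → same block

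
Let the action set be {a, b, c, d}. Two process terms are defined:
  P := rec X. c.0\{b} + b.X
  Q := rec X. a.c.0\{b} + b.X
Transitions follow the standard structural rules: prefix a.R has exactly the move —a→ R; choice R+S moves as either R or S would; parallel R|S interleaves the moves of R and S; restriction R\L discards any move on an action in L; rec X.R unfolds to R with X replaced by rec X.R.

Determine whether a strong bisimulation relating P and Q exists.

NO

Reachable graph of P (2 states):
  u0 = rec X. c.0\{b} + b.X ⊢ —b→ u0, —c→ u1
  u1 = 0\{b} ⊢ stopped
Reachable graph of Q (3 states):
  v0 = rec X. a.c.0\{b} + b.X ⊢ —a→ v1, —b→ v0
  v1 = c.0\{b} ⊢ —c→ v2
  v2 = 0\{b} ⊢ stopped
Coarsest stable partition (strong bisimilarity classes):
  B0 = {u0}
  B1 = {u1, v2}
  B2 = {v0}
  B3 = {v1}
u0 ∈ B0, v0 ∈ B2 → different blocks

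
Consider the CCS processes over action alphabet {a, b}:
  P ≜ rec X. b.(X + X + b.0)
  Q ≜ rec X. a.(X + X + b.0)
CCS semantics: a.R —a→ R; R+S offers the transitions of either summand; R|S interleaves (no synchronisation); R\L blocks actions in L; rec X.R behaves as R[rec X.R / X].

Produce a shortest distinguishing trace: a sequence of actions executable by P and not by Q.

LTS(P): 3 reachable states
  u0 = rec X. b.(X + X + b.0) | —b→ u1
  u1 = (rec X. b.(X + X + b.0)) + (rec X. b.(X + X + b.0)) + b.0 | —b→ u1, —b→ u2
  u2 = 0 | stopped
LTS(Q): 3 reachable states
  v0 = rec X. a.(X + X + b.0) | —a→ v1
  v1 = (rec X. a.(X + X + b.0)) + (rec X. a.(X + X + b.0)) + b.0 | —a→ v1, —b→ v2
  v2 = 0 | stopped
Executing b from P (initial set {u0}):
  [1] b ⇒ {u1}
  — P admits the full trace.
Executing b from Q (initial set {v0}):
  [1] b ⇒ ∅ (Q stuck)

b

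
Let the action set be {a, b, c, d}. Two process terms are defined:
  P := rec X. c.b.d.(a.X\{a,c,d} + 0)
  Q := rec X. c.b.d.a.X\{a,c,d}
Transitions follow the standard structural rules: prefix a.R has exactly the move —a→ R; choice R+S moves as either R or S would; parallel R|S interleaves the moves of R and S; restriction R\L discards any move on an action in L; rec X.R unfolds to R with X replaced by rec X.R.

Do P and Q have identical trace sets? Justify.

LTS(P): 5 reachable states
  p0 = rec X. c.b.d.(a.X\{a,c,d} + 0) has moves --c--▸ p1
  p1 = b.d.(a.(rec X. c.b.d.(a.X\{a,c,d} + 0))\{a,c,d} + 0) has moves --b--▸ p2
  p2 = d.(a.(rec X. c.b.d.(a.X\{a,c,d} + 0))\{a,c,d} + 0) has moves --d--▸ p3
  p3 = a.(rec X. c.b.d.(a.X\{a,c,d} + 0))\{a,c,d} + 0 has moves --a--▸ p4
  p4 = (rec X. c.b.d.(a.X\{a,c,d} + 0))\{a,c,d} has moves ∅
LTS(Q): 5 reachable states
  q0 = rec X. c.b.d.a.X\{a,c,d} has moves --c--▸ q1
  q1 = b.d.a.(rec X. c.b.d.a.X\{a,c,d})\{a,c,d} has moves --b--▸ q2
  q2 = d.a.(rec X. c.b.d.a.X\{a,c,d})\{a,c,d} has moves --d--▸ q3
  q3 = a.(rec X. c.b.d.a.X\{a,c,d})\{a,c,d} has moves --a--▸ q4
  q4 = (rec X. c.b.d.a.X\{a,c,d})\{a,c,d} has moves ∅
Partition-refinement fixed point:
  B0 = {p0, q0}
  B1 = {p1, q1}
  B2 = {p2, q2}
  B3 = {p3, q3}
  B4 = {p4, q4}
p0 ∈ B0, q0 ∈ B0 → same block
Bisimilar ⇒ trace-equivalent.

traces(P) = traces(Q)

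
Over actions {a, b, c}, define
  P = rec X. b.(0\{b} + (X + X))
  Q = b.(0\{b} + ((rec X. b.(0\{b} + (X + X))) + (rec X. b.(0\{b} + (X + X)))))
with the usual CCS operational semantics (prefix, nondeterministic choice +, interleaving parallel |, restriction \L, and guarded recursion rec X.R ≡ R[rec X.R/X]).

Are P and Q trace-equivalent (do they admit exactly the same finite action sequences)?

LTS(P): 2 reachable states
  s0 = rec X. b.(0\{b} + (X + X)) | -b-> s1
  s1 = 0\{b} + ((rec X. b.(0\{b} + (X + X))) + (rec X. b.(0\{b} + (X + X)))) | -b-> s1
LTS(Q): 2 reachable states
  t0 = b.(0\{b} + ((rec X. b.(0\{b} + (X + X))) + (rec X. b.(0\{b} + (X + X))))) | -b-> t1
  t1 = 0\{b} + ((rec X. b.(0\{b} + (X + X))) + (rec X. b.(0\{b} + (X + X)))) | -b-> t1
Partition-refinement fixed point:
  B0 = {s0, s1, t0, t1}
s0 ∈ B0, t0 ∈ B0 → same block
Bisimilar ⇒ trace-equivalent.

YES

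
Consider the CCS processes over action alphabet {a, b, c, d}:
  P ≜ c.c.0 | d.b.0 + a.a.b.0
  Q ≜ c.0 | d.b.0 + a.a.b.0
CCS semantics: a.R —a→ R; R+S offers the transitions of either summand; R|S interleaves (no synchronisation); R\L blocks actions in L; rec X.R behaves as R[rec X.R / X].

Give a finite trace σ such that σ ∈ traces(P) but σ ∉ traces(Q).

P's transition system — 12 states:
  u0 = c.c.0 | d.b.0 + a.a.b.0 → =a=> u1, =c=> u2, =d=> u3
  u1 = a.b.0 → =a=> u4
  u2 = c.0 | d.b.0 → =c=> u5, =d=> u6
  u3 = c.c.0 | b.0 → =b=> u7, =c=> u6
  u4 = b.0 → =b=> u8
  u5 = 0 | d.b.0 → =d=> u9
  u6 = c.0 | b.0 → =b=> u10, =c=> u9
  u7 = c.c.0 | 0 → =c=> u10
  u8 = 0 → deadlocked
  u9 = 0 | b.0 → =b=> u11
  u10 = c.0 | 0 → =c=> u11
  u11 = 0 | 0 → deadlocked
Q's transition system — 9 states:
  v0 = c.0 | d.b.0 + a.a.b.0 → =a=> v1, =c=> v2, =d=> v3
  v1 = a.b.0 → =a=> v4
  v2 = 0 | d.b.0 → =d=> v5
  v3 = c.0 | b.0 → =b=> v6, =c=> v5
  v4 = b.0 → =b=> v7
  v5 = 0 | b.0 → =b=> v8
  v6 = c.0 | 0 → =c=> v8
  v7 = 0 → deadlocked
  v8 = 0 | 0 → deadlocked
Run σ = ⟨cc⟩ on P: start {u0}
  after c @ step 1: {u2}
  after c @ step 2: {u5}
  — P admits the full trace.
Run σ = ⟨cc⟩ on Q: start {v0}
  after c @ step 1: {v2}
  after c @ step 2: ∅  — Q cannot continue

cc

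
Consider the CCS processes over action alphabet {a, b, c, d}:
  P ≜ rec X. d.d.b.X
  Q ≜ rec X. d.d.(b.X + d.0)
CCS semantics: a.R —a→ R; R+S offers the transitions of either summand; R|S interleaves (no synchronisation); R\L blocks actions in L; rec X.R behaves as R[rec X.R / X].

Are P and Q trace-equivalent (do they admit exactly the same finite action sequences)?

traces(P) ≠ traces(Q) — witness ⟨ddd⟩

P's transition system — 3 states:
  m0 = rec X. d.d.b.X | ··d··> m1
  m1 = d.b.(rec X. d.d.b.X) | ··d··> m2
  m2 = b.(rec X. d.d.b.X) | ··b··> m0
Q's transition system — 4 states:
  n0 = rec X. d.d.(b.X + d.0) | ··d··> n1
  n1 = d.(b.(rec X. d.d.(b.X + d.0)) + d.0) | ··d··> n2
  n2 = b.(rec X. d.d.(b.X + d.0)) + d.0 | ··b··> n0, ··d··> n3
  n3 = 0 | ·
Run σ = ⟨ddd⟩ on Q: start {n0}
  step 1 (d): {n1}
  step 2 (d): {n2}
  step 3 (d): {n3}
  — Q admits the full trace.
Run σ = ⟨ddd⟩ on P: start {m0}
  step 1 (d): {m1}
  step 2 (d): {m2}
  step 3 (d): no successor for P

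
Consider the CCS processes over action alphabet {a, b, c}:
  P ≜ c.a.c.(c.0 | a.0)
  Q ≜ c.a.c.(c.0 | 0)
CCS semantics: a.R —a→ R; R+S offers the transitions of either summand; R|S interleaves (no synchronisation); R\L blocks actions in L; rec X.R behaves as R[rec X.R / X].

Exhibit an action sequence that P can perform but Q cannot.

caca

P's transition system — 7 states:
  m0 = c.a.c.(c.0 | a.0) has moves ··c··> m1
  m1 = a.c.(c.0 | a.0) has moves ··a··> m2
  m2 = c.(c.0 | a.0) has moves ··c··> m3
  m3 = c.0 | a.0 has moves ··a··> m4, ··c··> m5
  m4 = c.0 | 0 has moves ··c··> m6
  m5 = 0 | a.0 has moves ··a··> m6
  m6 = 0 | 0 has moves deadlocked
Q's transition system — 5 states:
  n0 = c.a.c.(c.0 | 0) has moves ··c··> n1
  n1 = a.c.(c.0 | 0) has moves ··a··> n2
  n2 = c.(c.0 | 0) has moves ··c··> n3
  n3 = c.0 | 0 has moves ··c··> n4
  n4 = 0 | 0 has moves deadlocked
Executing caca from P (initial set {m0}):
  step 1 (c): {m1}
  step 2 (a): {m2}
  step 3 (c): {m3}
  step 4 (a): {m4}
  — P admits the full trace.
Executing caca from Q (initial set {n0}):
  step 1 (c): {n1}
  step 2 (a): {n2}
  step 3 (c): {n3}
  step 4 (a): ∅ (Q stuck)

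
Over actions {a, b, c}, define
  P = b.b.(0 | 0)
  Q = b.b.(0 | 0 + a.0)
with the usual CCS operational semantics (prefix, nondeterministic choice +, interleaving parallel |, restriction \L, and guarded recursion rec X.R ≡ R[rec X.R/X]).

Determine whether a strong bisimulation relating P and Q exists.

P's transition system — 3 states:
  m0 = b.b.(0 | 0) has moves —b→ m1
  m1 = b.(0 | 0) has moves —b→ m2
  m2 = 0 | 0 has moves (no moves)
Q's transition system — 4 states:
  n0 = b.b.(0 | 0 + a.0) has moves —b→ n1
  n1 = b.(0 | 0 + a.0) has moves —b→ n2
  n2 = 0 | 0 + a.0 has moves —a→ n3
  n3 = 0 has moves (no moves)
Partition-refinement fixed point:
  B0 = {m0}
  B1 = {m1}
  B2 = {m2, n3}
  B3 = {n0}
  B4 = {n1}
  B5 = {n2}
m0 ∈ B0, n0 ∈ B3 → different blocks

not bisimilar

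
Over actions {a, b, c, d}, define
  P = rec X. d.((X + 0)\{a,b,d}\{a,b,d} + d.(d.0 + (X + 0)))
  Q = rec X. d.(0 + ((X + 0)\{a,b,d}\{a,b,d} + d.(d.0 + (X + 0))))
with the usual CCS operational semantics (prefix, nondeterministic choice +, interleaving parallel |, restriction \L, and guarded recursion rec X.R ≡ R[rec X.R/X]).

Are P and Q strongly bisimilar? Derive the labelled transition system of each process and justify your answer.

LTS(P): 4 reachable states
  u0 = rec X. d.((X + 0)\{a,b,d}\{a,b,d} + d.(d.0 + (X + 0))) has moves ··d··> u1
  u1 = ((rec X. d.((X + 0)\{a,b,d}\{a,b,d} + d.(d.0 + (X + 0)))) + 0)\{a,b,d}\{a,b,d} + d.(d.0 + ((rec X. d.((X + 0)\{a,b,d}\{a,b,d} + d.(d.0 + (X + 0)))) + 0)) has moves ··d··> u2
  u2 = d.0 + ((rec X. d.((X + 0)\{a,b,d}\{a,b,d} + d.(d.0 + (X + 0)))) + 0) has moves ··d··> u1, ··d··> u3
  u3 = 0 has moves ∅
LTS(Q): 4 reachable states
  v0 = rec X. d.(0 + ((X + 0)\{a,b,d}\{a,b,d} + d.(d.0 + (X + 0)))) has moves ··d··> v1
  v1 = 0 + (((rec X. d.(0 + ((X + 0)\{a,b,d}\{a,b,d} + d.(d.0 + (X + 0))))) + 0)\{a,b,d}\{a,b,d} + d.(d.0 + ((rec X. d.(0 + ((X + 0)\{a,b,d}\{a,b,d} + d.(d.0 + (X + 0))))) + 0))) has moves ··d··> v2
  v2 = d.0 + ((rec X. d.(0 + ((X + 0)\{a,b,d}\{a,b,d} + d.(d.0 + (X + 0))))) + 0) has moves ··d··> v1, ··d··> v3
  v3 = 0 has moves ∅
Partition-refinement fixed point:
  B0 = {u0, v0}
  B1 = {u1, v1}
  B2 = {u2, v2}
  B3 = {u3, v3}
u0 ∈ B0, v0 ∈ B0 → same block

bisimilar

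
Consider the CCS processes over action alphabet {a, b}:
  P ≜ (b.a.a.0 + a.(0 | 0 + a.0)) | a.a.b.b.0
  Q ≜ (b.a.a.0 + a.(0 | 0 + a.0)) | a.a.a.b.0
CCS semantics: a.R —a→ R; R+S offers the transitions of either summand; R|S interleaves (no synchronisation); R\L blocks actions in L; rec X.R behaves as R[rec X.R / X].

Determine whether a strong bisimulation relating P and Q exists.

not bisimilar

P's transition system — 25 states:
  u0 = (b.a.a.0 + a.(0 | 0 + a.0)) | a.a.b.b.0 ⊢ --a--▸ u1, --a--▸ u2, --b--▸ u3
  u1 = (0 | 0 + a.0) | a.a.b.b.0 ⊢ --a--▸ u4, --a--▸ u5
  u2 = (b.a.a.0 + a.(0 | 0 + a.0)) | a.b.b.0 ⊢ --a--▸ u4, --a--▸ u6, --b--▸ u7
  u3 = a.a.0 | a.a.b.b.0 ⊢ --a--▸ u7, --a--▸ u8
  u4 = (0 | 0 + a.0) | a.b.b.0 ⊢ --a--▸ u10, --a--▸ u9
  u5 = 0 | a.a.b.b.0 ⊢ --a--▸ u10
  u6 = (b.a.a.0 + a.(0 | 0 + a.0)) | b.b.0 ⊢ --a--▸ u9, --b--▸ u11, --b--▸ u12
  u7 = a.a.0 | a.b.b.0 ⊢ --a--▸ u12, --a--▸ u13
  u8 = a.0 | a.a.b.b.0 ⊢ --a--▸ u13, --a--▸ u5
  u9 = (0 | 0 + a.0) | b.b.0 ⊢ --a--▸ u14, --b--▸ u15
  u10 = 0 | a.b.b.0 ⊢ --a--▸ u14
  u11 = (b.a.a.0 + a.(0 | 0 + a.0)) | b.0 ⊢ --a--▸ u15, --b--▸ u16, --b--▸ u17
  u12 = a.a.0 | b.b.0 ⊢ --a--▸ u18, --b--▸ u17
  u13 = a.0 | a.b.b.0 ⊢ --a--▸ u10, --a--▸ u18
  u14 = 0 | b.b.0 ⊢ --b--▸ u19
  u15 = (0 | 0 + a.0) | b.0 ⊢ --a--▸ u19, --b--▸ u20
  u16 = (b.a.a.0 + a.(0 | 0 + a.0)) | 0 ⊢ --a--▸ u20, --b--▸ u21
  u17 = a.a.0 | b.0 ⊢ --a--▸ u22, --b--▸ u21
  u18 = a.0 | b.b.0 ⊢ --a--▸ u14, --b--▸ u22
  u19 = 0 | b.0 ⊢ --b--▸ u23
  u20 = (0 | 0 + a.0) | 0 ⊢ --a--▸ u23
  u21 = a.a.0 | 0 ⊢ --a--▸ u24
  u22 = a.0 | b.0 ⊢ --a--▸ u19, --b--▸ u24
  u23 = 0 | 0 ⊢ ·
  u24 = a.0 | 0 ⊢ --a--▸ u23
Q's transition system — 25 states:
  v0 = (b.a.a.0 + a.(0 | 0 + a.0)) | a.a.a.b.0 ⊢ --a--▸ v1, --a--▸ v2, --b--▸ v3
  v1 = (0 | 0 + a.0) | a.a.a.b.0 ⊢ --a--▸ v4, --a--▸ v5
  v2 = (b.a.a.0 + a.(0 | 0 + a.0)) | a.a.b.0 ⊢ --a--▸ v4, --a--▸ v6, --b--▸ v7
  v3 = a.a.0 | a.a.a.b.0 ⊢ --a--▸ v7, --a--▸ v8
  v4 = (0 | 0 + a.0) | a.a.b.0 ⊢ --a--▸ v10, --a--▸ v9
  v5 = 0 | a.a.a.b.0 ⊢ --a--▸ v10
  v6 = (b.a.a.0 + a.(0 | 0 + a.0)) | a.b.0 ⊢ --a--▸ v11, --a--▸ v9, --b--▸ v12
  v7 = a.a.0 | a.a.b.0 ⊢ --a--▸ v12, --a--▸ v13
  v8 = a.0 | a.a.a.b.0 ⊢ --a--▸ v13, --a--▸ v5
  v9 = (0 | 0 + a.0) | a.b.0 ⊢ --a--▸ v14, --a--▸ v15
  v10 = 0 | a.a.b.0 ⊢ --a--▸ v15
  v11 = (b.a.a.0 + a.(0 | 0 + a.0)) | b.0 ⊢ --a--▸ v14, --b--▸ v16, --b--▸ v17
  v12 = a.a.0 | a.b.0 ⊢ --a--▸ v17, --a--▸ v18
  v13 = a.0 | a.a.b.0 ⊢ --a--▸ v10, --a--▸ v18
  v14 = (0 | 0 + a.0) | b.0 ⊢ --a--▸ v19, --b--▸ v20
  v15 = 0 | a.b.0 ⊢ --a--▸ v19
  v16 = (b.a.a.0 + a.(0 | 0 + a.0)) | 0 ⊢ --a--▸ v20, --b--▸ v21
  v17 = a.a.0 | b.0 ⊢ --a--▸ v22, --b--▸ v21
  v18 = a.0 | a.b.0 ⊢ --a--▸ v15, --a--▸ v22
  v19 = 0 | b.0 ⊢ --b--▸ v23
  v20 = (0 | 0 + a.0) | 0 ⊢ --a--▸ v23
  v21 = a.a.0 | 0 ⊢ --a--▸ v24
  v22 = a.0 | b.0 ⊢ --a--▸ v19, --b--▸ v24
  v23 = 0 | 0 ⊢ ·
  v24 = a.0 | 0 ⊢ --a--▸ v23
Bisimilarity quotient blocks:
  B0 = {u0}
  B1 = {u2}
  B2 = {u7}
  B3 = {u12}
  B4 = {u17, v17}
  B5 = {u15, u22, v14, v22}
  B6 = {u19, v19}
  B7 = {u23, v23}
  B8 = {u20, u24, v20, v24}
  B9 = {u21, v21}
  B10 = {u18, u9}
  B11 = {u14}
  B12 = {u13, u4}
  B13 = {u10}
  B14 = {u6}
  B15 = {u11, v11}
  B16 = {u16, v16}
  B17 = {u3}
  B18 = {u1, u8}
  B19 = {u5}
  B20 = {v0}
  B21 = {v1, v8}
  B22 = {v5}
  B23 = {v10}
  B24 = {v15}
  B25 = {v13, v4}
  B26 = {v18, v9}
  B27 = {v2}
  B28 = {v6}
  B29 = {v12}
  B30 = {v7}
  B31 = {v3}
u0 ∈ B0, v0 ∈ B20 → different blocks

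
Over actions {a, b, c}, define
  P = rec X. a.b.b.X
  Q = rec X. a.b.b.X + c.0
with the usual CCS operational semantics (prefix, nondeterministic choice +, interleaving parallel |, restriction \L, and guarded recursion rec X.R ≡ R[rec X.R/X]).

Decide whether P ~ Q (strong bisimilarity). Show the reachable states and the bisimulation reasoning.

Reachable graph of P (3 states):
  m0 = rec X. a.b.b.X :: ··a··> m1
  m1 = b.b.(rec X. a.b.b.X) :: ··b··> m2
  m2 = b.(rec X. a.b.b.X) :: ··b··> m0
Reachable graph of Q (4 states):
  n0 = rec X. a.b.b.X + c.0 :: ··a··> n1, ··c··> n2
  n1 = b.b.(rec X. a.b.b.X + c.0) :: ··b··> n3
  n2 = 0 :: ∅
  n3 = b.(rec X. a.b.b.X + c.0) :: ··b··> n0
Partition-refinement fixed point:
  B0 = {m0}
  B1 = {m1}
  B2 = {m2}
  B3 = {n0}
  B4 = {n1}
  B5 = {n3}
  B6 = {n2}
m0 ∈ B0, n0 ∈ B3 → different blocks

not bisimilar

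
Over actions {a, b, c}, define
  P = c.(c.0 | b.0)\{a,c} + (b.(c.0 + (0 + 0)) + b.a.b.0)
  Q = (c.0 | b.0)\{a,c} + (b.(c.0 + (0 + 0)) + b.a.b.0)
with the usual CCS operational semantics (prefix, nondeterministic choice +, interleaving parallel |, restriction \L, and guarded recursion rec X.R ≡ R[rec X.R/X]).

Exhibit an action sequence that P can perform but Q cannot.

P's transition system — 7 states:
  u0 = c.(c.0 | b.0)\{a,c} + (b.(c.0 + (0 + 0)) + b.a.b.0) | —b→ u1, —b→ u2, —c→ u3
  u1 = a.b.0 | —a→ u4
  u2 = c.0 + (0 + 0) | —c→ u5
  u3 = (c.0 | b.0)\{a,c} | —b→ u6
  u4 = b.0 | —b→ u5
  u5 = 0 | ·
  u6 = (c.0 | 0)\{a,c} | ·
Q's transition system — 6 states:
  v0 = (c.0 | b.0)\{a,c} + (b.(c.0 + (0 + 0)) + b.a.b.0) | —b→ v1, —b→ v2, —b→ v3
  v1 = (c.0 | 0)\{a,c} | ·
  v2 = a.b.0 | —a→ v4
  v3 = c.0 + (0 + 0) | —c→ v5
  v4 = b.0 | —b→ v5
  v5 = 0 | ·
Executing c from P (initial set {u0}):
  after c @ step 1: {u3}
  P completes σ.
Executing c from Q (initial set {v0}):
  after c @ step 1: ∅ (Q stuck)

c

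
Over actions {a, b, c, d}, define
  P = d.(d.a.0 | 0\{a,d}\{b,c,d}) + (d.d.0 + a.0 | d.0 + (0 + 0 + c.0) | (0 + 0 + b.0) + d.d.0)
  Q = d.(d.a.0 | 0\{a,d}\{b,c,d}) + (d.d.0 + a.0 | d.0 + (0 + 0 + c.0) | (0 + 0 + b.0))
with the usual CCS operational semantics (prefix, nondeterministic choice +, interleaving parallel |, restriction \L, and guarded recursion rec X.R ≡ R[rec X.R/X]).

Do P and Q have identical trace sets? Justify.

Reachable graph of P (11 states):
  p0 = d.(d.a.0 | 0\{a,d}\{b,c,d}) + (d.d.0 + a.0 | d.0 + (0 + 0 + c.0) | (0 + 0 + b.0) + d.d.0) ⊢ ··a··> p1, ··b··> p2, ··c··> p3, ··d··> p4, ··d··> p5, ··d··> p6
  p1 = 0 | d.0 ⊢ ··d··> p7
  p2 = (0 + 0 + c.0) | 0 ⊢ ··c··> p7
  p3 = 0 | (0 + 0 + b.0) ⊢ ··b··> p7
  p4 = a.0 | 0 ⊢ ··a··> p7
  p5 = d.0 ⊢ ··d··> p8
  p6 = d.a.0 | 0\{a,d}\{b,c,d} ⊢ ··d··> p9
  p7 = 0 | 0 ⊢ stopped
  p8 = 0 ⊢ stopped
  p9 = a.0 | 0\{a,d}\{b,c,d} ⊢ ··a··> p10
  p10 = 0 | 0\{a,d}\{b,c,d} ⊢ stopped
Reachable graph of Q (11 states):
  q0 = d.(d.a.0 | 0\{a,d}\{b,c,d}) + (d.d.0 + a.0 | d.0 + (0 + 0 + c.0) | (0 + 0 + b.0)) ⊢ ··a··> q1, ··b··> q2, ··c··> q3, ··d··> q4, ··d··> q5, ··d··> q6
  q1 = 0 | d.0 ⊢ ··d··> q7
  q2 = (0 + 0 + c.0) | 0 ⊢ ··c··> q7
  q3 = 0 | (0 + 0 + b.0) ⊢ ··b··> q7
  q4 = a.0 | 0 ⊢ ··a··> q7
  q5 = d.0 ⊢ ··d··> q8
  q6 = d.a.0 | 0\{a,d}\{b,c,d} ⊢ ··d··> q9
  q7 = 0 | 0 ⊢ stopped
  q8 = 0 ⊢ stopped
  q9 = a.0 | 0\{a,d}\{b,c,d} ⊢ ··a··> q10
  q10 = 0 | 0\{a,d}\{b,c,d} ⊢ stopped
Coarsest stable partition (strong bisimilarity classes):
  B0 = {p0, q0}
  B1 = {p1, p5, q1, q5}
  B2 = {p10, p7, p8, q10, q7, q8}
  B3 = {p4, p9, q4, q9}
  B4 = {p3, q3}
  B5 = {p6, q6}
  B6 = {p2, q2}
p0 ∈ B0, q0 ∈ B0 → same block
Bisimilar ⇒ trace-equivalent.

trace-equivalent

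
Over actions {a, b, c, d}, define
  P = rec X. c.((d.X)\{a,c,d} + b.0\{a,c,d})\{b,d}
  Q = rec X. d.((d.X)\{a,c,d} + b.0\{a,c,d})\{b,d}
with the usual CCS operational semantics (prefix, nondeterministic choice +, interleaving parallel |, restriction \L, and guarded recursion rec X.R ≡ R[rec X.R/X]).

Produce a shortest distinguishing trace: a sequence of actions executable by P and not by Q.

Reachable graph of P (2 states):
  u0 = rec X. c.((d.X)\{a,c,d} + b.0\{a,c,d})\{b,d} :: ··c··> u1
  u1 = ((d.(rec X. c.((d.X)\{a,c,d} + b.0\{a,c,d})\{b,d}))\{a,c,d} + b.0\{a,c,d})\{b,d} :: ∅
Reachable graph of Q (2 states):
  v0 = rec X. d.((d.X)\{a,c,d} + b.0\{a,c,d})\{b,d} :: ··d··> v1
  v1 = ((d.(rec X. d.((d.X)\{a,c,d} + b.0\{a,c,d})\{b,d}))\{a,c,d} + b.0\{a,c,d})\{b,d} :: ∅
Executing c from P (initial set {u0}):
  step 1 (c): {u1}
  — P admits the full trace.
Executing c from Q (initial set {v0}):
  step 1 (c): ∅ (Q stuck)

c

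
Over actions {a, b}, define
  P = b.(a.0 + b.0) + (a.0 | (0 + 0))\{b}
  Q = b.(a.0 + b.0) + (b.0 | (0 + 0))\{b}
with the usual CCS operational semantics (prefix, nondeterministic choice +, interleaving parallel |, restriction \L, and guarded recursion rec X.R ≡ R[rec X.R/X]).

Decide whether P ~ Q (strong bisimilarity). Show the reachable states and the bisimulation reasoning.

NO

Reachable graph of P (4 states):
  s0 = b.(a.0 + b.0) + (a.0 | (0 + 0))\{b} ⊢ --a--▸ s1, --b--▸ s2
  s1 = (0 | (0 + 0))\{b} ⊢ deadlocked
  s2 = a.0 + b.0 ⊢ --a--▸ s3, --b--▸ s3
  s3 = 0 ⊢ deadlocked
Reachable graph of Q (3 states):
  t0 = b.(a.0 + b.0) + (b.0 | (0 + 0))\{b} ⊢ --b--▸ t1
  t1 = a.0 + b.0 ⊢ --a--▸ t2, --b--▸ t2
  t2 = 0 ⊢ deadlocked
Partition-refinement fixed point:
  B0 = {s0}
  B1 = {s1, s3, t2}
  B2 = {s2, t1}
  B3 = {t0}
s0 ∈ B0, t0 ∈ B3 → different blocks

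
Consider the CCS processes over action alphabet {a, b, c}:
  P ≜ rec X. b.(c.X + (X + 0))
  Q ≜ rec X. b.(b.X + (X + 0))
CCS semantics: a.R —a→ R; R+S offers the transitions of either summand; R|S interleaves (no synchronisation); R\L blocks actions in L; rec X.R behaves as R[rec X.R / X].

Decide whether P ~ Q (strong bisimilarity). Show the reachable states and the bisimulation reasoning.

Reachable graph of P (2 states):
  p0 = rec X. b.(c.X + (X + 0)) has moves —b→ p1
  p1 = c.(rec X. b.(c.X + (X + 0))) + ((rec X. b.(c.X + (X + 0))) + 0) has moves —b→ p1, —c→ p0
Reachable graph of Q (2 states):
  q0 = rec X. b.(b.X + (X + 0)) has moves —b→ q1
  q1 = b.(rec X. b.(b.X + (X + 0))) + ((rec X. b.(b.X + (X + 0))) + 0) has moves —b→ q0, —b→ q1
Partition-refinement fixed point:
  B0 = {p0}
  B1 = {p1}
  B2 = {q0, q1}
p0 ∈ B0, q0 ∈ B2 → different blocks

NO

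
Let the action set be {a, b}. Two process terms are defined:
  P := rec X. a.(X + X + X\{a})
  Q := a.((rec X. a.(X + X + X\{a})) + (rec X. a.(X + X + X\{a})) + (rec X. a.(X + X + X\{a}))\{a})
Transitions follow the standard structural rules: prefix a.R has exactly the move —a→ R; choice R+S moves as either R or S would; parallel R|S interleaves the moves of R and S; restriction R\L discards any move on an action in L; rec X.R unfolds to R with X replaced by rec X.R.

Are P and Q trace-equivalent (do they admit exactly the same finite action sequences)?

trace-equivalent

P's transition system — 2 states:
  m0 = rec X. a.(X + X + X\{a}) has moves —a→ m1
  m1 = (rec X. a.(X + X + X\{a})) + (rec X. a.(X + X + X\{a})) + (rec X. a.(X + X + X\{a}))\{a} has moves —a→ m1
Q's transition system — 2 states:
  n0 = a.((rec X. a.(X + X + X\{a})) + (rec X. a.(X + X + X\{a})) + (rec X. a.(X + X + X\{a}))\{a}) has moves —a→ n1
  n1 = (rec X. a.(X + X + X\{a})) + (rec X. a.(X + X + X\{a})) + (rec X. a.(X + X + X\{a}))\{a} has moves —a→ n1
Coarsest stable partition (strong bisimilarity classes):
  B0 = {m0, m1, n0, n1}
m0 ∈ B0, n0 ∈ B0 → same block
Bisimilar ⇒ trace-equivalent.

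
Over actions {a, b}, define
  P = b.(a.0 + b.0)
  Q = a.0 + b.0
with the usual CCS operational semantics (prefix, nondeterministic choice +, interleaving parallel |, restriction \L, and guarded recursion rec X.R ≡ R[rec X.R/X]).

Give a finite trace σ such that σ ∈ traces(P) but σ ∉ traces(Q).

Reachable graph of P (3 states):
  s0 = b.(a.0 + b.0) :: ··b··> s1
  s1 = a.0 + b.0 :: ··a··> s2, ··b··> s2
  s2 = 0 :: ∅
Reachable graph of Q (2 states):
  t0 = a.0 + b.0 :: ··a··> t1, ··b··> t1
  t1 = 0 :: ∅
Trace ⟨ba⟩ through P, begin at {s0}:
  [1] b ⇒ {s1}
  [2] a ⇒ {s2}
  — P admits the full trace.
Trace ⟨ba⟩ through Q, begin at {t0}:
  [1] b ⇒ {t1}
  [2] a ⇒ ∅  — Q cannot continue

ba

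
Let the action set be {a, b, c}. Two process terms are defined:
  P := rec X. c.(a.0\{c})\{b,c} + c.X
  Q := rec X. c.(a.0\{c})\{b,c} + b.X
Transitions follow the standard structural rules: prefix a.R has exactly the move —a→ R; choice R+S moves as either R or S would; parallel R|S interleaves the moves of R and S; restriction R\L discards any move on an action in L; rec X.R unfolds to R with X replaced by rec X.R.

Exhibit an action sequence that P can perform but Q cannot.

P's transition system — 3 states:
  s0 = rec X. c.(a.0\{c})\{b,c} + c.X :: -c-> s0, -c-> s1
  s1 = (a.0\{c})\{b,c} :: -a-> s2
  s2 = 0\{c}\{b,c} :: (no moves)
Q's transition system — 3 states:
  t0 = rec X. c.(a.0\{c})\{b,c} + b.X :: -b-> t0, -c-> t1
  t1 = (a.0\{c})\{b,c} :: -a-> t2
  t2 = 0\{c}\{b,c} :: (no moves)
Executing cc from P (initial set {s0}):
  [1] c ⇒ {s0, s1}
  [2] c ⇒ {s0, s1}
  ✓ P
Executing cc from Q (initial set {t0}):
  [1] c ⇒ {t1}
  [2] c ⇒ ∅  — Q cannot continue

cc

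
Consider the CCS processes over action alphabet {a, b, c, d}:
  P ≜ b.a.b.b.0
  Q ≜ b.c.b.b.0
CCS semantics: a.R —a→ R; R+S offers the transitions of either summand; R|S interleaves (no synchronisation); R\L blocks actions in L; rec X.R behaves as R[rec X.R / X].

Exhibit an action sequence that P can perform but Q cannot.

ba

LTS(P): 5 reachable states
  m0 = b.a.b.b.0 → —b→ m1
  m1 = a.b.b.0 → —a→ m2
  m2 = b.b.0 → —b→ m3
  m3 = b.0 → —b→ m4
  m4 = 0 → ·
LTS(Q): 5 reachable states
  n0 = b.c.b.b.0 → —b→ n1
  n1 = c.b.b.0 → —c→ n2
  n2 = b.b.0 → —b→ n3
  n3 = b.0 → —b→ n4
  n4 = 0 → ·
Trace ⟨ba⟩ through P, begin at {m0}:
  after b @ step 1: {m1}
  after a @ step 2: {m2}
  ✓ P
Trace ⟨ba⟩ through Q, begin at {n0}:
  after b @ step 1: {n1}
  after a @ step 2: no successor for Q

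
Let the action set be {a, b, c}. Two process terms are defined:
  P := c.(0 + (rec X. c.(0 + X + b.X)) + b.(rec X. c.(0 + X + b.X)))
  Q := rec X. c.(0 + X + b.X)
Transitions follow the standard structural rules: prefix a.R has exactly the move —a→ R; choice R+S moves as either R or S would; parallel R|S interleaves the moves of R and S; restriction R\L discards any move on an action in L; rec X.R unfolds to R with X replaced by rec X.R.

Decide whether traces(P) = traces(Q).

P's transition system — 3 states:
  m0 = c.(0 + (rec X. c.(0 + X + b.X)) + b.(rec X. c.(0 + X + b.X))) → —c→ m1
  m1 = 0 + (rec X. c.(0 + X + b.X)) + b.(rec X. c.(0 + X + b.X)) → —b→ m2, —c→ m1
  m2 = rec X. c.(0 + X + b.X) → —c→ m1
Q's transition system — 2 states:
  n0 = rec X. c.(0 + X + b.X) → —c→ n1
  n1 = 0 + (rec X. c.(0 + X + b.X)) + b.(rec X. c.(0 + X + b.X)) → —b→ n0, —c→ n1
Partition-refinement fixed point:
  B0 = {m0, m2, n0}
  B1 = {m1, n1}
m0 ∈ B0, n0 ∈ B0 → same block
Bisimilar ⇒ trace-equivalent.

traces(P) = traces(Q)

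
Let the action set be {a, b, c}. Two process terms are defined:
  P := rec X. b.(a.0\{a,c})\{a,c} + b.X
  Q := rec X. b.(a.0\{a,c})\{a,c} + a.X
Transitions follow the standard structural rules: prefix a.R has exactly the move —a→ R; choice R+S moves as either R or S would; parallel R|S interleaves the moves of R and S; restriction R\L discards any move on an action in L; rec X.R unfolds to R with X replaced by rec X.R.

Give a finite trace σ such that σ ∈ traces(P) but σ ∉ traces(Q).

bb

Reachable graph of P (2 states):
  s0 = rec X. b.(a.0\{a,c})\{a,c} + b.X → -b-> s0, -b-> s1
  s1 = (a.0\{a,c})\{a,c} → ·
Reachable graph of Q (2 states):
  t0 = rec X. b.(a.0\{a,c})\{a,c} + a.X → -a-> t0, -b-> t1
  t1 = (a.0\{a,c})\{a,c} → ·
Run σ = ⟨bb⟩ on P: start {s0}
  step 1 (b): {s0, s1}
  step 2 (b): {s0, s1}
  ✓ P
Run σ = ⟨bb⟩ on Q: start {t0}
  step 1 (b): {t1}
  step 2 (b): no successor for Q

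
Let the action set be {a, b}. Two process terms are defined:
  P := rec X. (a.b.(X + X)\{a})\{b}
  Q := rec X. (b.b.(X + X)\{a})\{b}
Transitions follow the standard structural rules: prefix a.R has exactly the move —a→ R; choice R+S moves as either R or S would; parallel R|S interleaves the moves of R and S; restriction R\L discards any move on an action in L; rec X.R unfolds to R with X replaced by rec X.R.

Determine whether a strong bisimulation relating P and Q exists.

P ≁ Q

P's transition system — 2 states:
  u0 = rec X. (a.b.(X + X)\{a})\{b} | =a=> u1
  u1 = (b.((rec X. (a.b.(X + X)\{a})\{b}) + (rec X. (a.b.(X + X)\{a})\{b}))\{a})\{b} | stopped
Q's transition system — 1 states:
  v0 = rec X. (b.b.(X + X)\{a})\{b} | stopped
Bisimilarity quotient blocks:
  B0 = {u0}
  B1 = {u1, v0}
u0 ∈ B0, v0 ∈ B1 → different blocks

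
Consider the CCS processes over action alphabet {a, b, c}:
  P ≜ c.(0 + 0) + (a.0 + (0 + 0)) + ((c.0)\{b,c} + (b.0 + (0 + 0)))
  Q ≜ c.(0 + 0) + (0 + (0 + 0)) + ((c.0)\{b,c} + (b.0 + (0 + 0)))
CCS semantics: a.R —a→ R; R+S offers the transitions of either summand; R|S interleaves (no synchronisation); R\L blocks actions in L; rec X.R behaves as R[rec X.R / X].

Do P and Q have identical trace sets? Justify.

P's transition system — 3 states:
  m0 = c.(0 + 0) + (a.0 + (0 + 0)) + ((c.0)\{b,c} + (b.0 + (0 + 0))) → —a→ m1, —b→ m1, —c→ m2
  m1 = 0 → (no moves)
  m2 = 0 + 0 → (no moves)
Q's transition system — 3 states:
  n0 = c.(0 + 0) + (0 + (0 + 0)) + ((c.0)\{b,c} + (b.0 + (0 + 0))) → —b→ n1, —c→ n2
  n1 = 0 → (no moves)
  n2 = 0 + 0 → (no moves)
Trace ⟨a⟩ through P, begin at {m0}:
  step 1 (a): {m1}
  ✓ P
Trace ⟨a⟩ through Q, begin at {n0}:
  step 1 (a): ∅ (Q stuck)

trace-distinct — witness ⟨a⟩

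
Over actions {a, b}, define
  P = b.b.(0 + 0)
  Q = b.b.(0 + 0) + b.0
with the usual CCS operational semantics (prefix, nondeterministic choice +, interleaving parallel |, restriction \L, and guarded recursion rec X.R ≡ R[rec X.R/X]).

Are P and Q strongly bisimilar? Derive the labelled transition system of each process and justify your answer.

P ≁ Q

LTS(P): 3 reachable states
  m0 = b.b.(0 + 0) :: --b--▸ m1
  m1 = b.(0 + 0) :: --b--▸ m2
  m2 = 0 + 0 :: (no moves)
LTS(Q): 4 reachable states
  n0 = b.b.(0 + 0) + b.0 :: --b--▸ n1, --b--▸ n2
  n1 = 0 :: (no moves)
  n2 = b.(0 + 0) :: --b--▸ n3
  n3 = 0 + 0 :: (no moves)
Bisimilarity quotient blocks:
  B0 = {m0}
  B1 = {m1, n2}
  B2 = {m2, n1, n3}
  B3 = {n0}
m0 ∈ B0, n0 ∈ B3 → different blocks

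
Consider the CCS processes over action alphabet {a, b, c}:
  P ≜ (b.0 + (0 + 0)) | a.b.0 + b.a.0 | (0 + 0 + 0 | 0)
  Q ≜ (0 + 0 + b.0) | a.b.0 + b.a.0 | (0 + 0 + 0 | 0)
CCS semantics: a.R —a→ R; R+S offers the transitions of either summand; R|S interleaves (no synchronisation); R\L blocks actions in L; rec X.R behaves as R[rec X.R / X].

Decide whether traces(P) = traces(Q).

traces(P) = traces(Q)

LTS(P): 8 reachable states
  u0 = (b.0 + (0 + 0)) | a.b.0 + b.a.0 | (0 + 0 + 0 | 0) :: -a-> u1, -b-> u2, -b-> u3
  u1 = (b.0 + (0 + 0)) | b.0 :: -b-> u4, -b-> u5
  u2 = 0 | a.b.0 :: -a-> u5
  u3 = a.0 | (0 + 0 + 0 | 0) :: -a-> u6
  u4 = (b.0 + (0 + 0)) | 0 :: -b-> u7
  u5 = 0 | b.0 :: -b-> u7
  u6 = 0 | (0 + 0 + 0 | 0) :: ·
  u7 = 0 | 0 :: ·
LTS(Q): 8 reachable states
  v0 = (0 + 0 + b.0) | a.b.0 + b.a.0 | (0 + 0 + 0 | 0) :: -a-> v1, -b-> v2, -b-> v3
  v1 = (0 + 0 + b.0) | b.0 :: -b-> v4, -b-> v5
  v2 = 0 | a.b.0 :: -a-> v5
  v3 = a.0 | (0 + 0 + 0 | 0) :: -a-> v6
  v4 = (0 + 0 + b.0) | 0 :: -b-> v7
  v5 = 0 | b.0 :: -b-> v7
  v6 = 0 | (0 + 0 + 0 | 0) :: ·
  v7 = 0 | 0 :: ·
Bisimilarity quotient blocks:
  B0 = {u0, v0}
  B1 = {u3, v3}
  B2 = {u6, u7, v6, v7}
  B3 = {u2, v2}
  B4 = {u4, u5, v4, v5}
  B5 = {u1, v1}
u0 ∈ B0, v0 ∈ B0 → same block
Bisimilar ⇒ trace-equivalent.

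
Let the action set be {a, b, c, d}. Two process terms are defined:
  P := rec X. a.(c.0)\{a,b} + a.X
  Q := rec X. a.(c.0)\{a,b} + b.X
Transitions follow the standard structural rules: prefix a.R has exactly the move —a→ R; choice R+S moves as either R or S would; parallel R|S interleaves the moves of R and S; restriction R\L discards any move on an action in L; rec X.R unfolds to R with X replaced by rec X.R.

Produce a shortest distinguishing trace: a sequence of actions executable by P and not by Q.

LTS(P): 3 reachable states
  m0 = rec X. a.(c.0)\{a,b} + a.X :: —a→ m0, —a→ m1
  m1 = (c.0)\{a,b} :: —c→ m2
  m2 = 0\{a,b} :: ·
LTS(Q): 3 reachable states
  n0 = rec X. a.(c.0)\{a,b} + b.X :: —a→ n1, —b→ n0
  n1 = (c.0)\{a,b} :: —c→ n2
  n2 = 0\{a,b} :: ·
Executing aa from P (initial set {m0}):
  [1] a ⇒ {m0, m1}
  [2] a ⇒ {m0, m1}
  ✓ P
Executing aa from Q (initial set {n0}):
  [1] a ⇒ {n1}
  [2] a ⇒ ∅ (Q stuck)

aa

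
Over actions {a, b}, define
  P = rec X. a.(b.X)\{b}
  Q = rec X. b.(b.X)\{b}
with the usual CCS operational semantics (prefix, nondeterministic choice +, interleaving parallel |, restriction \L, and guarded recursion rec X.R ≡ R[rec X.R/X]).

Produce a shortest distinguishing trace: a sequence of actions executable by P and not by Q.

P's transition system — 2 states:
  p0 = rec X. a.(b.X)\{b} → -a-> p1
  p1 = (b.(rec X. a.(b.X)\{b}))\{b} → ∅
Q's transition system — 2 states:
  q0 = rec X. b.(b.X)\{b} → -b-> q1
  q1 = (b.(rec X. b.(b.X)\{b}))\{b} → ∅
Run σ = ⟨a⟩ on P: start {p0}
  after a @ step 1: {p1}
  P completes σ.
Run σ = ⟨a⟩ on Q: start {q0}
  after a @ step 1: ∅ (Q stuck)

a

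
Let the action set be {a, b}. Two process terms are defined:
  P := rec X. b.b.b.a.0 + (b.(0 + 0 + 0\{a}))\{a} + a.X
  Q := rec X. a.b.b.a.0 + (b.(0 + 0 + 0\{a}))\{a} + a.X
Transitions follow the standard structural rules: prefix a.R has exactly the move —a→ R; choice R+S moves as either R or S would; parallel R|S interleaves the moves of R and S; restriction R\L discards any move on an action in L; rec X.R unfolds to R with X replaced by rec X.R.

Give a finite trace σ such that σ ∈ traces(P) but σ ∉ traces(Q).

P's transition system — 6 states:
  p0 = rec X. b.b.b.a.0 + (b.(0 + 0 + 0\{a}))\{a} + a.X | ··a··> p0, ··b··> p1, ··b··> p2
  p1 = (0 + 0 + 0\{a})\{a} | ∅
  p2 = b.b.a.0 | ··b··> p3
  p3 = b.a.0 | ··b··> p4
  p4 = a.0 | ··a··> p5
  p5 = 0 | ∅
Q's transition system — 6 states:
  q0 = rec X. a.b.b.a.0 + (b.(0 + 0 + 0\{a}))\{a} + a.X | ··a··> q0, ··a··> q1, ··b··> q2
  q1 = b.b.a.0 | ··b··> q3
  q2 = (0 + 0 + 0\{a})\{a} | ∅
  q3 = b.a.0 | ··b··> q4
  q4 = a.0 | ··a··> q5
  q5 = 0 | ∅
Executing bb from P (initial set {p0}):
  after b @ step 1: {p1, p2}
  after b @ step 2: {p3}
  ✓ P
Executing bb from Q (initial set {q0}):
  after b @ step 1: {q2}
  after b @ step 2: ∅  — Q cannot continue

bb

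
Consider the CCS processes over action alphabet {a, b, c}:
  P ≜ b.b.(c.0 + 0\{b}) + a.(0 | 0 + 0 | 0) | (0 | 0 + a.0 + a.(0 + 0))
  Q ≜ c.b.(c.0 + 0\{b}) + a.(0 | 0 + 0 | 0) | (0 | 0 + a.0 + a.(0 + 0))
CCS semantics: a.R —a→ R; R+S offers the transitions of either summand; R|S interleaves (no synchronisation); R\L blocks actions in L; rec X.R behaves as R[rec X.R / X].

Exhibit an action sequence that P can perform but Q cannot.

P's transition system — 9 states:
  u0 = b.b.(c.0 + 0\{b}) + a.(0 | 0 + 0 | 0) | (0 | 0 + a.0 + a.(0 + 0)) ⊢ =a=> u1, =a=> u2, =a=> u3, =b=> u4
  u1 = (0 | 0 + 0 | 0) | (0 | 0 + a.0 + a.(0 + 0)) ⊢ =a=> u5, =a=> u6
  u2 = a.(0 | 0 + 0 | 0) | (0 + 0) ⊢ =a=> u5
  u3 = a.(0 | 0 + 0 | 0) | 0 ⊢ =a=> u6
  u4 = b.(c.0 + 0\{b}) ⊢ =b=> u7
  u5 = (0 | 0 + 0 | 0) | (0 + 0) ⊢ ∅
  u6 = (0 | 0 + 0 | 0) | 0 ⊢ ∅
  u7 = c.0 + 0\{b} ⊢ =c=> u8
  u8 = 0 ⊢ ∅
Q's transition system — 9 states:
  v0 = c.b.(c.0 + 0\{b}) + a.(0 | 0 + 0 | 0) | (0 | 0 + a.0 + a.(0 + 0)) ⊢ =a=> v1, =a=> v2, =a=> v3, =c=> v4
  v1 = (0 | 0 + 0 | 0) | (0 | 0 + a.0 + a.(0 + 0)) ⊢ =a=> v5, =a=> v6
  v2 = a.(0 | 0 + 0 | 0) | (0 + 0) ⊢ =a=> v5
  v3 = a.(0 | 0 + 0 | 0) | 0 ⊢ =a=> v6
  v4 = b.(c.0 + 0\{b}) ⊢ =b=> v7
  v5 = (0 | 0 + 0 | 0) | (0 + 0) ⊢ ∅
  v6 = (0 | 0 + 0 | 0) | 0 ⊢ ∅
  v7 = c.0 + 0\{b} ⊢ =c=> v8
  v8 = 0 ⊢ ∅
Trace ⟨b⟩ through P, begin at {u0}:
  [1] b ⇒ {u4}
  — P admits the full trace.
Trace ⟨b⟩ through Q, begin at {v0}:
  [1] b ⇒ ∅  — Q cannot continue

b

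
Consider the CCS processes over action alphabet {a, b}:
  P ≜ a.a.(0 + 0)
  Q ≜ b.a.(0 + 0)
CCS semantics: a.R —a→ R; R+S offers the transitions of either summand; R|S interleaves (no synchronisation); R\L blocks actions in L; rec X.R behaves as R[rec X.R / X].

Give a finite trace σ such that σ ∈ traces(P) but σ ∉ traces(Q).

LTS(P): 3 reachable states
  s0 = a.a.(0 + 0) ⊢ --a--▸ s1
  s1 = a.(0 + 0) ⊢ --a--▸ s2
  s2 = 0 + 0 ⊢ stopped
LTS(Q): 3 reachable states
  t0 = b.a.(0 + 0) ⊢ --b--▸ t1
  t1 = a.(0 + 0) ⊢ --a--▸ t2
  t2 = 0 + 0 ⊢ stopped
Executing a from P (initial set {s0}):
  step 1 (a): {s1}
  — P admits the full trace.
Executing a from Q (initial set {t0}):
  step 1 (a): no successor for Q

a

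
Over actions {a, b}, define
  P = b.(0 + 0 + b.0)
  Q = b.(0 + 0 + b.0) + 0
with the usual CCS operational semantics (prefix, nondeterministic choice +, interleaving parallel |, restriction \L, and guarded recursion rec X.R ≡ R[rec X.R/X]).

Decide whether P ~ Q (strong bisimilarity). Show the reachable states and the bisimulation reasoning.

Reachable graph of P (3 states):
  u0 = b.(0 + 0 + b.0) | =b=> u1
  u1 = 0 + 0 + b.0 | =b=> u2
  u2 = 0 | ·
Reachable graph of Q (3 states):
  v0 = b.(0 + 0 + b.0) + 0 | =b=> v1
  v1 = 0 + 0 + b.0 | =b=> v2
  v2 = 0 | ·
Coarsest stable partition (strong bisimilarity classes):
  B0 = {u0, v0}
  B1 = {u1, v1}
  B2 = {u2, v2}
u0 ∈ B0, v0 ∈ B0 → same block

P ~ Q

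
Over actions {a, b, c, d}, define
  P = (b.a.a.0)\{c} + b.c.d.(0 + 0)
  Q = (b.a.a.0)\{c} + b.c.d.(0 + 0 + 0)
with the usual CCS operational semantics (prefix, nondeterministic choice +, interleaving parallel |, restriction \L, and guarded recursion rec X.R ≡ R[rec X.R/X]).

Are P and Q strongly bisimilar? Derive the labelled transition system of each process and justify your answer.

YES

Reachable graph of P (7 states):
  m0 = (b.a.a.0)\{c} + b.c.d.(0 + 0) → =b=> m1, =b=> m2
  m1 = (a.a.0)\{c} → =a=> m3
  m2 = c.d.(0 + 0) → =c=> m4
  m3 = (a.0)\{c} → =a=> m5
  m4 = d.(0 + 0) → =d=> m6
  m5 = 0\{c} → (no moves)
  m6 = 0 + 0 → (no moves)
Reachable graph of Q (7 states):
  n0 = (b.a.a.0)\{c} + b.c.d.(0 + 0 + 0) → =b=> n1, =b=> n2
  n1 = (a.a.0)\{c} → =a=> n3
  n2 = c.d.(0 + 0 + 0) → =c=> n4
  n3 = (a.0)\{c} → =a=> n5
  n4 = d.(0 + 0 + 0) → =d=> n6
  n5 = 0\{c} → (no moves)
  n6 = 0 + 0 + 0 → (no moves)
Coarsest stable partition (strong bisimilarity classes):
  B0 = {m0, n0}
  B1 = {m2, n2}
  B2 = {m4, n4}
  B3 = {m5, m6, n5, n6}
  B4 = {m1, n1}
  B5 = {m3, n3}
m0 ∈ B0, n0 ∈ B0 → same block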